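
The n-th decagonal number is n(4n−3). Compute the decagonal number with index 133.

70357

133·(4·133 − 3) = 133·529 = 70357.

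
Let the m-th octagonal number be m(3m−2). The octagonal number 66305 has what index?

149

Set n(3n−2) = 66305, giving 3n² − 2n − 66305 = 0.
So n = (2 + 892) / 6 = 894/6 = 149.
Check: 149·(3·149 − 2) = 66305. ✓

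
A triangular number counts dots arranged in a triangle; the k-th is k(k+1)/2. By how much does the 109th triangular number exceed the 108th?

109

Consecutive triangular numbers differ by n: T_{109} − T_{108} = 109.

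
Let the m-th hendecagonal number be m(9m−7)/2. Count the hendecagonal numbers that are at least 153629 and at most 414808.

119

The n-th hendecagonal number is n(9n−7)/2.
Smallest index with value ≥ 153629: n = 186 (giving 155031).
Largest index with value ≤ 414808: n = 304 (giving 414808).
Indices 186 through 304: 119 terms.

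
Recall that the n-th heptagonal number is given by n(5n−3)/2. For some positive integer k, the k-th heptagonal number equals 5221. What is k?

46

Set n(5n−3)/2 = 5221, giving 5n² − 3n − 10442 = 0.
The discriminant is 9 + 40·5221 = 208849, and √208849 = 457.
So n = (3 + 457) / 10 = 460/10 = 46.
Check: 46·(5·46 − 3)/2 = 5221. ✓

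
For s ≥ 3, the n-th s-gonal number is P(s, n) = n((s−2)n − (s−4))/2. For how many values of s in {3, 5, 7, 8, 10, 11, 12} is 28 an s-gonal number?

1

s = 3: P(3, 7) = 28. ✓
s = 5: P(5, 4) = 22 and P(5, 5) = 35; 28 is not s-gonal.
s = 7: P(7, 3) = 18 and P(7, 4) = 34; 28 is not s-gonal.
s = 8: P(8, 3) = 21 and P(8, 4) = 40; 28 is not s-gonal.
s = 10: P(10, 3) = 27 and P(10, 4) = 52; 28 is not s-gonal.
s = 11: P(11, 2) = 11 and P(11, 3) = 30; 28 is not s-gonal.
s = 12: P(12, 2) = 12 and P(12, 3) = 33; 28 is not s-gonal.
Hits: s ∈ {3} → 1.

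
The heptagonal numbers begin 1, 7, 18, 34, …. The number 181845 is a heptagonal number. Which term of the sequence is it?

270

Set n(5n−3)/2 = 181845, giving 5n² − 3n − 363690 = 0.
So n = (3 + 2697) / 10 = 2700/10 = 270.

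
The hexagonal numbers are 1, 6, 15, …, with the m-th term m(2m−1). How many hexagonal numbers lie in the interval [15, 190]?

8

The n-th hexagonal number is n(2n−1).
Smallest index with value ≥ 15: n = 3 (giving 15).
Largest index with value ≤ 190: n = 10 (giving 190).
Indices 3 through 10: 8 terms.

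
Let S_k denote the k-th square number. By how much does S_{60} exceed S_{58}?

60² = 3600 and 58² = 3364.
Difference: 3600 − 3364 = 236.

236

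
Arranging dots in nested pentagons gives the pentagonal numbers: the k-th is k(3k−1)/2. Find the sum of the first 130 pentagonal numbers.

Σ i(3i−1)/2 = (3Σi² − Σi) / 2 over i = 1..130.
Σi = 8515 and Σi² = 740805.
(3·740805 − 1·8515) / 2 = 2213900/2 = 1106950.

1106950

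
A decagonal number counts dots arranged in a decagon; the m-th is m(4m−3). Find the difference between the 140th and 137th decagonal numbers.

3315

140·(4·140 − 3) = 77980 and 137·(4·137 − 3) = 74665.
Difference: 77980 − 74665 = 3315.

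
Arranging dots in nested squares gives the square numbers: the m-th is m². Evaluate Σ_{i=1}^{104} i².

380380

Σ_{i=1}^{104} i² = 104·105·209/6 = 380380.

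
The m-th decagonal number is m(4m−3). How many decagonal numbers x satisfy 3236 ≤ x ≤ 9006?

19

The n-th decagonal number is n(4n−3).
Smallest index with value ≥ 3236: n = 29 (giving 3277).
Largest index with value ≤ 9006: n = 47 (giving 8695).
Indices 29 through 47: 19 terms.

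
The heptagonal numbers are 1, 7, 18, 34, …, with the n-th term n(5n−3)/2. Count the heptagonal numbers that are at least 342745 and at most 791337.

The n-th heptagonal number is n(5n−3)/2.
Smallest index with value ≥ 342745: n = 371 (giving 343546).
Largest index with value ≤ 791337: n = 562 (giving 788767).
Indices 371 through 562: 192 terms.

192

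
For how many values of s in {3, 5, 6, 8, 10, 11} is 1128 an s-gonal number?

2

s = 3: P(3, 47) = 1128. ✓
s = 5: P(5, 27) = 1080 and P(5, 28) = 1162; 1128 is not s-gonal.
s = 6: P(6, 24) = 1128. ✓
s = 8: P(8, 19) = 1045 and P(8, 20) = 1160; 1128 is not s-gonal.
s = 10: P(10, 17) = 1105 and P(10, 18) = 1242; 1128 is not s-gonal.
s = 11: P(11, 16) = 1096 and P(11, 17) = 1241; 1128 is not s-gonal.
Hits: s ∈ {3, 6} → 2.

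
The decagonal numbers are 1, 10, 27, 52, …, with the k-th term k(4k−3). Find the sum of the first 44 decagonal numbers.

114510

Σ i(4i−3) = 4Σi² − 3Σi over i = 1..44.
Σi = 990 and Σi² = 29370.
4·29370 − 3·990 = 114510.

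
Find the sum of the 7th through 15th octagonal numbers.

Σ i(3i−2) = 3Σi² − 2Σi over i = 7..15.
Σi = 120 − 21 = 99 and Σi² = 1240 − 91 = 1149.
3·1149 − 2·99 = 3249.

3249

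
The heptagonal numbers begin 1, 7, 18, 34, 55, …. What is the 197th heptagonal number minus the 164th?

197·(5·197 − 3)/2 = 96727 and 164·(5·164 − 3)/2 = 66994.
Difference: 96727 − 66994 = 29733.

29733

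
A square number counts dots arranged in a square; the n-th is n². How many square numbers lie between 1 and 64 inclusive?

8

The n-th square number is n².
Smallest index with value ≥ 1: n = 1 (giving 1).
Largest index with value ≤ 64: n = 8 (giving 64).
Indices 1 through 8: 8 terms.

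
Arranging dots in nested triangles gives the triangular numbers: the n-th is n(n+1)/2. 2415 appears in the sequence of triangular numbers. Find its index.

Set n(n+1)/2 = 2415, giving n² + n − 4830 = 0.
So n = (-1 + 139) / 2 = 138/2 = 69.
Check: 69·70/2 = 2415. ✓

69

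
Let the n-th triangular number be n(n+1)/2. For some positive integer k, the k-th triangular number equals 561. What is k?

33

Set n(n+1)/2 = 561, giving n² + n − 1122 = 0.
The discriminant is 1 + 8·561 = 4489, and √4489 = 67.
So n = (-1 + 67) / 2 = 66/2 = 33.
Check: 33·34/2 = 561. ✓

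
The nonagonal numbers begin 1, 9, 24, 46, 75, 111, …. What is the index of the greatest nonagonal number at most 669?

14

Solve n(7n−5)/2 ≤ 669 for integer n.
n = 14 gives 651 ≤ 669, while n = 15 gives 750 > 669; so the answer is index 14.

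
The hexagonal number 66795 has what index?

Set n(2n−1) = 66795, giving 2n² − n − 66795 = 0.
So n = (1 + 731) / 4 = 732/4 = 183.

183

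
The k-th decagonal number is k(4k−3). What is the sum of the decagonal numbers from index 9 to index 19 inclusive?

8602

Σ i(4i−3) = 4Σi² − 3Σi over i = 9..19.
Σi = 190 − 36 = 154 and Σi² = 2470 − 204 = 2266.
4·2266 − 3·154 = 8602.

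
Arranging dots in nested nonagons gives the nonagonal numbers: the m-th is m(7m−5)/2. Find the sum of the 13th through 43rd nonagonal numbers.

91574

Σ i(7i−5)/2 = (7Σi² − 5Σi) / 2 over i = 13..43.
Σi = 946 − 78 = 868 and Σi² = 27434 − 650 = 26784.
(7·26784 − 5·868) / 2 = 183148/2 = 91574.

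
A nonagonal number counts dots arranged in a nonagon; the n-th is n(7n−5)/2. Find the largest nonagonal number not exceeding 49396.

Solve n(7n−5)/2 ≤ 49396 for integer n.
n = 119 gives 49266 ≤ 49396, while n = 120 gives 50100 > 49396; so the answer is 49266.

49266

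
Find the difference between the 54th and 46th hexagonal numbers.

1592

54·(2·54 − 1) = 5778 and 46·(2·46 − 1) = 4186.
Difference: 5778 − 4186 = 1592.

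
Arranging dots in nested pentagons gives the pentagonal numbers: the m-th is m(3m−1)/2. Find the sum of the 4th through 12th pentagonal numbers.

Σ i(3i−1)/2 = (3Σi² − Σi) / 2 over i = 4..12.
Σi = 78 − 6 = 72 and Σi² = 650 − 14 = 636.
(3·636 − 1·72) / 2 = 1836/2 = 918.

918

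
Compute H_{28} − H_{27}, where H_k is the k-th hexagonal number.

109

Consecutive hexagonal numbers differ by 4n − 3: here 4·28 − 3 = 109.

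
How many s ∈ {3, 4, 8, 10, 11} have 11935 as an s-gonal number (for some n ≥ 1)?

s = 3: P(3, 154) = 11935. ✓
s = 4: P(4, 109) = 11881 and P(4, 110) = 12100; 11935 is not s-gonal.
s = 8: P(8, 63) = 11781 and P(8, 64) = 12160; 11935 is not s-gonal.
s = 10: P(10, 55) = 11935. ✓
s = 11: P(11, 51) = 11526 and P(11, 52) = 11986; 11935 is not s-gonal.
Hits: s ∈ {3, 10} → 2.

2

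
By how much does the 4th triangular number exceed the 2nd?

7

4·5/2 = 10 and 2·3/2 = 3.
Difference: 10 − 3 = 7.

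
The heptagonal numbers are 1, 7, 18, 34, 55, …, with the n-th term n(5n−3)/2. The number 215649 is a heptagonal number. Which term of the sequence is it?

294

Set n(5n−3)/2 = 215649, giving 5n² − 3n − 431298 = 0.
The discriminant is 9 + 40·215649 = 8625969, and √8625969 = 2937.
So n = (3 + 2937) / 10 = 2940/10 = 294.
Check: 294·(5·294 − 3)/2 = 215649. ✓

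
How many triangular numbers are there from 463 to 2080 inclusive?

The n-th triangular number is n(n+1)/2.
Smallest index with value ≥ 463: n = 30 (giving 465).
Largest index with value ≤ 2080: n = 64 (giving 2080).
Indices 30 through 64: 35 terms.

35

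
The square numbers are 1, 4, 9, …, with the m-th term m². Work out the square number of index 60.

3600

The 60th square number is n² with n = 60.
60² = 3600.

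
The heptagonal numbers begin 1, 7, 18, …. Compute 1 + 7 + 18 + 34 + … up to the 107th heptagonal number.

Σ i(5i−3)/2 = (5Σi² − 3Σi) / 2 over i = 1..107.
Σi = 5778 and Σi² = 414090.
(5·414090 − 3·5778) / 2 = 2053116/2 = 1026558.

1026558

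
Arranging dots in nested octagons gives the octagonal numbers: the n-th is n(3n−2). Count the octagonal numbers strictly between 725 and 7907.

36

The n-th octagonal number is n(3n−2).
Smallest index with value > 725: n = 16 (giving 736).
Largest index with value < 7907: n = 51 (giving 7701).
Indices 16 through 51: 36 terms.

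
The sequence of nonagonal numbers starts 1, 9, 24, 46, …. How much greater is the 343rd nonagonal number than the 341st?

4783

343·(7·343 − 5)/2 = 410914 and 341·(7·341 − 5)/2 = 406131.
Difference: 410914 − 406131 = 4783.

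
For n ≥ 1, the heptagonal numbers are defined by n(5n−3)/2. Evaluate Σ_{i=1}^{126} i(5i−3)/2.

Σ i(5i−3)/2 = (5Σi² − 3Σi) / 2 over i = 1..126.
Σi = 8001 and Σi² = 674751.
(5·674751 − 3·8001) / 2 = 3349752/2 = 1674876.

1674876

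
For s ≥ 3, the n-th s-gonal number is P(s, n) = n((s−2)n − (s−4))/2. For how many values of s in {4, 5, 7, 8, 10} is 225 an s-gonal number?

s = 4: P(4, 15) = 225. ✓
s = 5: P(5, 12) = 210 and P(5, 13) = 247; 225 is not s-gonal.
s = 7: P(7, 9) = 189 and P(7, 10) = 235; 225 is not s-gonal.
s = 8: P(8, 9) = 225. ✓
s = 10: P(10, 7) = 175 and P(10, 8) = 232; 225 is not s-gonal.
Hits: s ∈ {4, 8} → 2.

2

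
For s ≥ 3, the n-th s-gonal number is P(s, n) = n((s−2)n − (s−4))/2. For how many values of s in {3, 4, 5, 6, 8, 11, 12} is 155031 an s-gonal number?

1

s = 3: P(3, 556) = 154846 and P(3, 557) = 155403; 155031 is not s-gonal.
s = 4: P(4, 393) = 154449 and P(4, 394) = 155236; 155031 is not s-gonal.
s = 5: P(5, 321) = 154401 and P(5, 322) = 155365; 155031 is not s-gonal.
s = 6: P(6, 278) = 154290 and P(6, 279) = 155403; 155031 is not s-gonal.
s = 8: P(8, 227) = 154133 and P(8, 228) = 155496; 155031 is not s-gonal.
s = 11: P(11, 186) = 155031. ✓
s = 12: P(12, 176) = 154176 and P(12, 177) = 155937; 155031 is not s-gonal.
Hits: s ∈ {11} → 1.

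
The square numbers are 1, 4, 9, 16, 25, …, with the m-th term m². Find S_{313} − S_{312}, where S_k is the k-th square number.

n² − (n−1)² = 2n − 1, so 313² − 312² = 2·313 − 1 = 625.

625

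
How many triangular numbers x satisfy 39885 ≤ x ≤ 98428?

The n-th triangular number is n(n+1)/2.
Smallest index with value ≥ 39885: n = 282 (giving 39903).
Largest index with value ≤ 98428: n = 443 (giving 98346).
Indices 282 through 443: 162 terms.

162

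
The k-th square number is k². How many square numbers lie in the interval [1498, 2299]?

The n-th square number is n².
Smallest index with value ≥ 1498: n = 39 (giving 1521).
Largest index with value ≤ 2299: n = 47 (giving 2209).
Indices 39 through 47: 9 terms.

9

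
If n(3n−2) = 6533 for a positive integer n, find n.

Set n(3n−2) = 6533, giving 3n² − 2n − 6533 = 0.
The discriminant is 4 + 12·6533 = 78400, and √78400 = 280.
So n = (2 + 280) / 6 = 282/6 = 47.
Check: 47·(3·47 − 2) = 6533. ✓

47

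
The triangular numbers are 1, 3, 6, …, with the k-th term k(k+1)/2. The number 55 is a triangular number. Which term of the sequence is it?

10

Set n(n+1)/2 = 55, giving n² + n − 110 = 0.
So n = (-1 + 21) / 2 = 20/2 = 10.
Check: 10·11/2 = 55. ✓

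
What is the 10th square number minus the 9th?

n² − (n−1)² = 2n − 1, so 10² − 9² = 2·10 − 1 = 19.

19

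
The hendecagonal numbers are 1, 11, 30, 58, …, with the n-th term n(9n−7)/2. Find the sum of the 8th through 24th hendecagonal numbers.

20468

Σ i(9i−7)/2 = (9Σi² − 7Σi) / 2 over i = 8..24.
Σi = 300 − 28 = 272 and Σi² = 4900 − 140 = 4760.
(9·4760 − 7·272) / 2 = 40936/2 = 20468.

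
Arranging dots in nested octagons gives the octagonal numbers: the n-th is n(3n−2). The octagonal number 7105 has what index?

49

Set n(3n−2) = 7105, giving 3n² − 2n − 7105 = 0.
So n = (2 + 292) / 6 = 294/6 = 49.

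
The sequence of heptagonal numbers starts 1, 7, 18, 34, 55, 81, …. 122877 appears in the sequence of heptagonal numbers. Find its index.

222

Set n(5n−3)/2 = 122877, giving 5n² − 3n − 245754 = 0.
The discriminant is 9 + 40·122877 = 4915089, and √4915089 = 2217.
So n = (3 + 2217) / 10 = 2220/10 = 222.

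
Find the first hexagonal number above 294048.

294528

Solve n(2n−1) > 294048 for integer n.
The largest n with value ≤ 294048 is 383 (since 292995 ≤ 294048 < 294528), so the first above is n = 384, value 294528.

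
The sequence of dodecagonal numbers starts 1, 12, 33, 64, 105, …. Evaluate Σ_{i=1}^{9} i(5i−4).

Σ i(5i−4) = 5Σi² − 4Σi over i = 1..9.
Σi = 45 and Σi² = 285.
5·285 − 4·45 = 1245.

1245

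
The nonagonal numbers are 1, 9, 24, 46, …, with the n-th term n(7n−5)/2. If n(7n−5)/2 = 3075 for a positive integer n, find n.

Set n(7n−5)/2 = 3075, giving 7n² − 5n − 6150 = 0.
So n = (5 + 415) / 14 = 420/14 = 30.
Check: 30·(7·30 − 5)/2 = 3075. ✓

30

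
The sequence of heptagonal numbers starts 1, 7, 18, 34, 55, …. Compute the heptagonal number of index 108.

28998

108·(5·108 − 3)/2 = 108·537/2 = 28998.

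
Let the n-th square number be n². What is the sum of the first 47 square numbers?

35720

Σ_{i=1}^{47} i² = 47·48·95/6 = 35720.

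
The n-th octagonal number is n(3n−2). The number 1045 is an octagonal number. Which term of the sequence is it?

19

Set n(3n−2) = 1045, giving 3n² − 2n − 1045 = 0.
So n = (2 + 112) / 6 = 114/6 = 19.
Check: 19·(3·19 − 2) = 1045. ✓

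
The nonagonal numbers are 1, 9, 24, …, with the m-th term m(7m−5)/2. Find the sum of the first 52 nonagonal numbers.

165360

Σ i(7i−5)/2 = (7Σi² − 5Σi) / 2 over i = 1..52.
Σi = 1378 and Σi² = 48230.
(7·48230 − 5·1378) / 2 = 330720/2 = 165360.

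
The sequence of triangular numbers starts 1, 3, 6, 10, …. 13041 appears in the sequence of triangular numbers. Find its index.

161

Set n(n+1)/2 = 13041, giving n² + n − 26082 = 0.
The discriminant is 1 + 8·13041 = 104329, and √104329 = 323.
So n = (-1 + 323) / 2 = 322/2 = 161.
Check: 161·162/2 = 13041. ✓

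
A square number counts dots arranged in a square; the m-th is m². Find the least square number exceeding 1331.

Solve n² > 1331 for integer n.
The largest n with value ≤ 1331 is 36 (since 1296 ≤ 1331 < 1369), so the first above is n = 37, value 1369.

1369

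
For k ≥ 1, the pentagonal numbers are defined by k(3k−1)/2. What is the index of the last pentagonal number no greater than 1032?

26

Solve n(3n−1)/2 ≤ 1032 for integer n.
n = 26 gives 1001 ≤ 1032, while n = 27 gives 1080 > 1032; so the answer is index 26.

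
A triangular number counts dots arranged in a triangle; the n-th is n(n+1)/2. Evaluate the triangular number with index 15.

15·16/2 = 240/2 = 120.

120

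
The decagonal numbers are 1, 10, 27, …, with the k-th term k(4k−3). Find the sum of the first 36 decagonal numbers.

62826

Σ i(4i−3) = 4Σi² − 3Σi over i = 1..36.
Σi = 666 and Σi² = 16206.
4·16206 − 3·666 = 62826.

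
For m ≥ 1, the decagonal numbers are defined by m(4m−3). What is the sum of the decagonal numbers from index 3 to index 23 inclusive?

16457

Σ i(4i−3) = 4Σi² − 3Σi over i = 3..23.
Σi = 276 − 3 = 273 and Σi² = 4324 − 5 = 4319.
4·4319 − 3·273 = 16457.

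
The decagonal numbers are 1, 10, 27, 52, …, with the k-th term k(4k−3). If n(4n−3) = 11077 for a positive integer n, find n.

Set n(4n−3) = 11077, giving 4n² − 3n − 11077 = 0.
The discriminant is 9 + 16·11077 = 177241, and √177241 = 421.
So n = (3 + 421) / 8 = 424/8 = 53.

53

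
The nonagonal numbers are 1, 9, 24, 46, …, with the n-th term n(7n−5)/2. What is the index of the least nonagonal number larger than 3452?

32

Solve n(7n−5)/2 > 3452 for integer n.
The largest n with value ≤ 3452 is 31 (since 3286 ≤ 3452 < 3504), so the first above is n = 32, value 3504.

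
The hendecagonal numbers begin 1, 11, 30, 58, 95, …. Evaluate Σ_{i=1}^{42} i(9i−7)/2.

111972

Σ i(9i−7)/2 = (9Σi² − 7Σi) / 2 over i = 1..42.
Σi = 903 and Σi² = 25585.
(9·25585 − 7·903) / 2 = 223944/2 = 111972.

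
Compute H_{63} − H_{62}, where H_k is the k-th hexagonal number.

Consecutive hexagonal numbers differ by 4n − 3: here 4·63 − 3 = 249.

249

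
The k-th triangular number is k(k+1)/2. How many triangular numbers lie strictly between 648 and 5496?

69

The n-th triangular number is n(n+1)/2.
Smallest index with value > 648: n = 36 (giving 666).
Largest index with value < 5496: n = 104 (giving 5460).
Indices 36 through 104: 69 terms.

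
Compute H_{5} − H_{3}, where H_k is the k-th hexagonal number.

5·(2·5 − 1) = 45 and 3·(2·3 − 1) = 15.
Difference: 45 − 15 = 30.

30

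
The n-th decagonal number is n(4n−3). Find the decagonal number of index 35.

The 35th decagonal number is n(4n−3) with n = 35.
35·(4·35 − 3) = 35·137 = 4795.

4795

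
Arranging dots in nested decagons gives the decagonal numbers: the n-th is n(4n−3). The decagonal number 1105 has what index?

17

Set n(4n−3) = 1105, giving 4n² − 3n − 1105 = 0.
The discriminant is 9 + 16·1105 = 17689, and √17689 = 133.
So n = (3 + 133) / 8 = 136/8 = 17.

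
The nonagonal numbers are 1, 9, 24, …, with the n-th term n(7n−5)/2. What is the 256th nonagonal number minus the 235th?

256·(7·256 − 5)/2 = 228736 and 235·(7·235 − 5)/2 = 192700.
Difference: 228736 − 192700 = 36036.

36036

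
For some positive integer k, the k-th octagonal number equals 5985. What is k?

45

Set n(3n−2) = 5985, giving 3n² − 2n − 5985 = 0.
The discriminant is 4 + 12·5985 = 71824, and √71824 = 268.
So n = (2 + 268) / 6 = 270/6 = 45.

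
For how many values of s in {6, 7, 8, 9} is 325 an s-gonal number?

s = 6: P(6, 13) = 325. ✓
s = 7: P(7, 11) = 286 and P(7, 12) = 342; 325 is not s-gonal.
s = 8: P(8, 10) = 280 and P(8, 11) = 341; 325 is not s-gonal.
s = 9: P(9, 10) = 325. ✓
Hits: s ∈ {6, 9} → 2.

2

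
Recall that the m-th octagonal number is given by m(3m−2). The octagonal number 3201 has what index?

Set n(3n−2) = 3201, giving 3n² − 2n − 3201 = 0.
The discriminant is 4 + 12·3201 = 38416, and √38416 = 196.
So n = (2 + 196) / 6 = 198/6 = 33.

33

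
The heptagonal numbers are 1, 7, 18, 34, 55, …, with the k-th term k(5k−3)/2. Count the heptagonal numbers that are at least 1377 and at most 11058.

43

The n-th heptagonal number is n(5n−3)/2.
Smallest index with value ≥ 1377: n = 24 (giving 1404).
Largest index with value ≤ 11058: n = 66 (giving 10791).
Indices 24 through 66: 43 terms.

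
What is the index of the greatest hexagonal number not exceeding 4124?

45

Solve n(2n−1) ≤ 4124 for integer n.
n = 45 gives 4005 ≤ 4124, while n = 46 gives 4186 > 4124; so the answer is index 45.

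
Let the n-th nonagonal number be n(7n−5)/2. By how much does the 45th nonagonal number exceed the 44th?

Consecutive nonagonal numbers differ by 7n − 6: here 7·45 − 6 = 309.

309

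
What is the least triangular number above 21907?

Solve n(n+1)/2 > 21907 for integer n.
The largest n with value ≤ 21907 is 208 (since 21736 ≤ 21907 < 21945), so the first above is n = 209, value 21945.

21945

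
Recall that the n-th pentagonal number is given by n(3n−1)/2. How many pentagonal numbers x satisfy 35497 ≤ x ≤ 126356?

137

The n-th pentagonal number is n(3n−1)/2.
Smallest index with value ≥ 35497: n = 154 (giving 35497).
Largest index with value ≤ 126356: n = 290 (giving 126005).
Indices 154 through 290: 137 terms.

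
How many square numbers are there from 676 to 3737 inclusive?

The n-th square number is n².
Smallest index with value ≥ 676: n = 26 (giving 676).
Largest index with value ≤ 3737: n = 61 (giving 3721).
Indices 26 through 61: 36 terms.

36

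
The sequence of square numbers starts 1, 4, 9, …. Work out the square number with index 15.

The 15th square number is n² with n = 15.
15² = 225.

225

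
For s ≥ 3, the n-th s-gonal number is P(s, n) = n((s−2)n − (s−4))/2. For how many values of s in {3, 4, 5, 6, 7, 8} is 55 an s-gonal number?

s = 3: P(3, 10) = 55. ✓
s = 4: P(4, 7) = 49 and P(4, 8) = 64; 55 is not s-gonal.
s = 5: P(5, 6) = 51 and P(5, 7) = 70; 55 is not s-gonal.
s = 6: P(6, 5) = 45 and P(6, 6) = 66; 55 is not s-gonal.
s = 7: P(7, 5) = 55. ✓
s = 8: P(8, 4) = 40 and P(8, 5) = 65; 55 is not s-gonal.
Hits: s ∈ {3, 7} → 2.

2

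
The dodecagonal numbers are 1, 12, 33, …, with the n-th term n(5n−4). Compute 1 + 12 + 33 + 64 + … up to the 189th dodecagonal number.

11269755

Σ i(5i−4) = 5Σi² − 4Σi over i = 1..189.
Σi = 17955 and Σi² = 2268315.
5·2268315 − 4·17955 = 11269755.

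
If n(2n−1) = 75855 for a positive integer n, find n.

Set n(2n−1) = 75855, giving 2n² − n − 75855 = 0.
So n = (1 + 779) / 4 = 780/4 = 195.
Check: 195·(2·195 − 1) = 75855. ✓

195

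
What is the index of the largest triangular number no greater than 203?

19

Solve n(n+1)/2 ≤ 203 for integer n.
n = 19 gives 190 ≤ 203, while n = 20 gives 210 > 203; so the answer is index 19.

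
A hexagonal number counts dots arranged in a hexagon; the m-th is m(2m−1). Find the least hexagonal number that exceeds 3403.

Solve n(2n−1) > 3403 for integer n.
The largest n with value ≤ 3403 is 41 (since 3321 ≤ 3403 < 3486), so the first above is n = 42, value 3486.

3486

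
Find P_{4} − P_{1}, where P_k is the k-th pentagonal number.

21

4·(3·4 − 1)/2 = 22 and 1·(3·1 − 1)/2 = 1.
Difference: 22 − 1 = 21.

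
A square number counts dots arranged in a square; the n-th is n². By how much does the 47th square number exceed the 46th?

93

n² − (n−1)² = 2n − 1, so 47² − 46² = 2·47 − 1 = 93.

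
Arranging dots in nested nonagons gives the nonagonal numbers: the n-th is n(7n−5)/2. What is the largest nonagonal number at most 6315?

6069

Solve n(7n−5)/2 ≤ 6315 for integer n.
n = 42 gives 6069 ≤ 6315, while n = 43 gives 6364 > 6315; so the answer is 6069.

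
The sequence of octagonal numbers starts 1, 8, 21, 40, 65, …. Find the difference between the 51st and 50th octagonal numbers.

Consecutive octagonal numbers differ by 6n − 5: here 6·51 − 5 = 301.

301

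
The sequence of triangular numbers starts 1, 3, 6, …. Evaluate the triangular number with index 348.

60726

The 348th triangular number is n(n+1)/2 with n = 348.
348·349/2 = 121452/2 = 60726.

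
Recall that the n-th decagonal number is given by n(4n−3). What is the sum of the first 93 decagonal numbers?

Σ i(4i−3) = 4Σi² − 3Σi over i = 1..93.
Σi = 4371 and Σi² = 272459.
4·272459 − 3·4371 = 1076723.

1076723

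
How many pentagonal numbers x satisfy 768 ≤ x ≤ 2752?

The n-th pentagonal number is n(3n−1)/2.
Smallest index with value ≥ 768: n = 23 (giving 782).
Largest index with value ≤ 2752: n = 43 (giving 2752).
Indices 23 through 43: 21 terms.

21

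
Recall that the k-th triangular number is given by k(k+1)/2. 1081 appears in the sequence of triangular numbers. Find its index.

Set n(n+1)/2 = 1081, giving n² + n − 2162 = 0.
So n = (-1 + 93) / 2 = 92/2 = 46.

46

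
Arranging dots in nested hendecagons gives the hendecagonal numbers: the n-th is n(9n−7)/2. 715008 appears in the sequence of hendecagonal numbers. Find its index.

Set n(9n−7)/2 = 715008, giving 9n² − 7n − 1430016 = 0.
So n = (7 + 7175) / 18 = 7182/18 = 399.

399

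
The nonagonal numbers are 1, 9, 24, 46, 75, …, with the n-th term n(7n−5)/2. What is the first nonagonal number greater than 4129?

4200

Solve n(7n−5)/2 > 4129 for integer n.
The largest n with value ≤ 4129 is 34 (since 3961 ≤ 4129 < 4200), so the first above is n = 35, value 4200.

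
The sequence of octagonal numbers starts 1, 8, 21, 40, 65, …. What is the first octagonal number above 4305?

Solve n(3n−2) > 4305 for integer n.
The largest n with value ≤ 4305 is 38 (since 4256 ≤ 4305 < 4485), so the first above is n = 39, value 4485.

4485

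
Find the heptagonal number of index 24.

1404

The 24th heptagonal number is n(5n−3)/2 with n = 24.
24·(5·24 − 3)/2 = 24·117/2 = 1404.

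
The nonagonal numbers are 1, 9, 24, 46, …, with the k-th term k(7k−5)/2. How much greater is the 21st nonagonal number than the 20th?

141

Consecutive nonagonal numbers differ by 7n − 6: here 7·21 − 6 = 141.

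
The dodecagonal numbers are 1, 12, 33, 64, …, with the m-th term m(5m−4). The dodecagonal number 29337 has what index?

Set n(5n−4) = 29337, giving 5n² − 4n − 29337 = 0.
So n = (4 + 766) / 10 = 770/10 = 77.

77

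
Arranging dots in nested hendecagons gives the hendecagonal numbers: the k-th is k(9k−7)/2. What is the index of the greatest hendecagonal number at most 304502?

260

Solve n(9n−7)/2 ≤ 304502 for integer n.
n = 260 gives 303290 ≤ 304502, while n = 261 gives 305631 > 304502; so the answer is index 260.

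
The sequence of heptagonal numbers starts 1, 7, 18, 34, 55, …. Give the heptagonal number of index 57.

57·(5·57 − 3)/2 = 57·282/2 = 57·141 = 8037.

8037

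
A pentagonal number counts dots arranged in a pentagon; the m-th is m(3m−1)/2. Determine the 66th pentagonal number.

6501

The 66th pentagonal number is n(3n−1)/2 with n = 66.
66·(3·66 − 1)/2 = 66·197/2 = 6501.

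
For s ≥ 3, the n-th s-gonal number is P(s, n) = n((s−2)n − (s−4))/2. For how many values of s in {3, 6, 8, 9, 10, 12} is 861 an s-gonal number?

2

s = 3: P(3, 41) = 861. ✓
s = 6: P(6, 21) = 861. ✓
s = 8: P(8, 17) = 833 and P(8, 18) = 936; 861 is not s-gonal.
s = 9: P(9, 16) = 856 and P(9, 17) = 969; 861 is not s-gonal.
s = 10: P(10, 15) = 855 and P(10, 16) = 976; 861 is not s-gonal.
s = 12: P(12, 13) = 793 and P(12, 14) = 924; 861 is not s-gonal.
Hits: s ∈ {3, 6} → 2.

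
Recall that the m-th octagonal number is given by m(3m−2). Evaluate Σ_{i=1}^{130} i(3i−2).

Σ i(3i−2) = 3Σi² − 2Σi over i = 1..130.
Σi = 8515 and Σi² = 740805.
3·740805 − 2·8515 = 2205385.

2205385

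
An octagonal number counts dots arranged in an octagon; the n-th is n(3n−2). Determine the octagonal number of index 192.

110208

192·(3·192 − 2) = 192·574 = 110208.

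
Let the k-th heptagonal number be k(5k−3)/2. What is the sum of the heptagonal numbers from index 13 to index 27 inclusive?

15250

Σ i(5i−3)/2 = (5Σi² − 3Σi) / 2 over i = 13..27.
Σi = 378 − 78 = 300 and Σi² = 6930 − 650 = 6280.
(5·6280 − 3·300) / 2 = 30500/2 = 15250.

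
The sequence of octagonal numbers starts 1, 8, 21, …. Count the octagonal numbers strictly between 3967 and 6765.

11

The n-th octagonal number is n(3n−2).
Smallest index with value > 3967: n = 37 (giving 4033).
Largest index with value < 6765: n = 47 (giving 6533).
Indices 37 through 47: 11 terms.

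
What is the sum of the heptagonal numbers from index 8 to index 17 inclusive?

3925

Σ i(5i−3)/2 = (5Σi² − 3Σi) / 2 over i = 8..17.
Σi = 153 − 28 = 125 and Σi² = 1785 − 140 = 1645.
(5·1645 − 3·125) / 2 = 7850/2 = 3925.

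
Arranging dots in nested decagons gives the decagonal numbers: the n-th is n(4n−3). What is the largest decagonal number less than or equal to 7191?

Solve n(4n−3) ≤ 7191 for integer n.
n = 42 gives 6930 ≤ 7191, while n = 43 gives 7267 > 7191; so the answer is 6930.

6930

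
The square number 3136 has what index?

We need n² = 3136, so n = √3136 = 56.
Check: 56² = 3136. ✓

56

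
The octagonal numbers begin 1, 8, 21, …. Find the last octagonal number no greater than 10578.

Solve n(3n−2) ≤ 10578 for integer n.
n = 59 gives 10325 ≤ 10578, while n = 60 gives 10680 > 10578; so the answer is 10325.

10325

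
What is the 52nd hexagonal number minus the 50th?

52·(2·52 − 1) = 5356 and 50·(2·50 − 1) = 4950.
Difference: 5356 − 4950 = 406.

406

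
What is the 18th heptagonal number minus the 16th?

167

18·(5·18 − 3)/2 = 783 and 16·(5·16 − 3)/2 = 616.
Difference: 783 − 616 = 167.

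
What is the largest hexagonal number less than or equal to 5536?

5356

Solve n(2n−1) ≤ 5536 for integer n.
n = 52 gives 5356 ≤ 5536, while n = 53 gives 5565 > 5536; so the answer is 5356.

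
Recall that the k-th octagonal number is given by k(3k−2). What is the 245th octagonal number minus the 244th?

Consecutive octagonal numbers differ by 6n − 5: here 6·245 − 5 = 1465.

1465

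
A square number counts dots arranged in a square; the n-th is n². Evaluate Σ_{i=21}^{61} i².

74661

Σ_{i=21}^{61} i² = 77531 − 2870 = 74661.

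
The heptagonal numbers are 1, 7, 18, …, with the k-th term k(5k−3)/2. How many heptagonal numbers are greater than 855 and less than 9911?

The n-th heptagonal number is n(5n−3)/2.
Smallest index with value > 855: n = 19 (giving 874).
Largest index with value < 9911: n = 63 (giving 9828).
Indices 19 through 63: 45 terms.

45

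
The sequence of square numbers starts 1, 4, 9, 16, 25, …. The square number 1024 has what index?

We need n² = 1024, so n = √1024 = 32.

32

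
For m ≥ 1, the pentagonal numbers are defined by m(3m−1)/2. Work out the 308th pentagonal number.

142142

The 308th pentagonal number is n(3n−1)/2 with n = 308.
308·(3·308 − 1)/2 = 308·923/2 = 142142.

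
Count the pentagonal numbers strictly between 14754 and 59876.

100

The n-th pentagonal number is n(3n−1)/2.
Smallest index with value > 14754: n = 100 (giving 14950).
Largest index with value < 59876: n = 199 (giving 59302).
Indices 100 through 199: 100 terms.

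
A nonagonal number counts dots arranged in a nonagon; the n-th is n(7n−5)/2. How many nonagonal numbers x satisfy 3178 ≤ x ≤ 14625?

The n-th nonagonal number is n(7n−5)/2.
Smallest index with value ≥ 3178: n = 31 (giving 3286).
Largest index with value ≤ 14625: n = 65 (giving 14625).
Indices 31 through 65: 35 terms.

35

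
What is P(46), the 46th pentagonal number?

3151

46·(3·46 − 1)/2 = 46·137/2 = 3151.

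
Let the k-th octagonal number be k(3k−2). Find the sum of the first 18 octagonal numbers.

5985

Σ i(3i−2) = 3Σi² − 2Σi over i = 1..18.
Σi = 171 and Σi² = 2109.
3·2109 − 2·171 = 5985.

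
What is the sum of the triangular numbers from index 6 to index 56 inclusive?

30821

Σ i(i+1)/2 = (Σi² + Σi) / 2 over i = 6..56.
Σi = 1596 − 15 = 1581 and Σi² = 60116 − 55 = 60061.
(1·60061 + 1·1581) / 2 = 61642/2 = 30821.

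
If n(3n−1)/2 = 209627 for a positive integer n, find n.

374

Set n(3n−1)/2 = 209627, giving 3n² − n − 419254 = 0.
The discriminant is 1 + 24·209627 = 5031049, and √5031049 = 2243.
So n = (1 + 2243) / 6 = 2244/6 = 374.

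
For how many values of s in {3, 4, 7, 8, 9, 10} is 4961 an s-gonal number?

s = 3: P(3, 99) = 4950 and P(3, 100) = 5050; 4961 is not s-gonal.
s = 4: P(4, 70) = 4900 and P(4, 71) = 5041; 4961 is not s-gonal.
s = 7: P(7, 44) = 4774 and P(7, 45) = 4995; 4961 is not s-gonal.
s = 8: P(8, 41) = 4961. ✓
s = 9: P(9, 38) = 4959 and P(9, 39) = 5226; 4961 is not s-gonal.
s = 10: P(10, 35) = 4795 and P(10, 36) = 5076; 4961 is not s-gonal.
Hits: s ∈ {8} → 1.

1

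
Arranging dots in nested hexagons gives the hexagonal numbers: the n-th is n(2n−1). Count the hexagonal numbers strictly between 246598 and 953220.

The n-th hexagonal number is n(2n−1).
Smallest index with value > 246598: n = 352 (giving 247456).
Largest index with value < 953220: n = 690 (giving 951510).
Indices 352 through 690: 339 terms.

339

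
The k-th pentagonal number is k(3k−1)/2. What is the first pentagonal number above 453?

477

Solve n(3n−1)/2 > 453 for integer n.
The largest n with value ≤ 453 is 17 (since 425 ≤ 453 < 477), so the first above is n = 18, value 477.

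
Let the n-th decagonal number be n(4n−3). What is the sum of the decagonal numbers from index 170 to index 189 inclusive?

2569510

Σ i(4i−3) = 4Σi² − 3Σi over i = 170..189.
Σi = 17955 − 14365 = 3590 and Σi² = 2268315 − 1623245 = 645070.
4·645070 − 3·3590 = 2569510.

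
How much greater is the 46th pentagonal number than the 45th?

Consecutive pentagonal numbers differ by 3n − 2: here 3·46 − 2 = 136.

136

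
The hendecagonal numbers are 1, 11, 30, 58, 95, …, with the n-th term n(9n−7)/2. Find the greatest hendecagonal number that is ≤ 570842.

569066

Solve n(9n−7)/2 ≤ 570842 for integer n.
n = 356 gives 569066 ≤ 570842, while n = 357 gives 572271 > 570842; so the answer is 569066.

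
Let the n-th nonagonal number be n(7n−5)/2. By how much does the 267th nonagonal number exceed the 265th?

267·(7·267 − 5)/2 = 248844 and 265·(7·265 − 5)/2 = 245125.
Difference: 248844 − 245125 = 3719.

3719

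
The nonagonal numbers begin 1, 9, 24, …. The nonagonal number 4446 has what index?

Set n(7n−5)/2 = 4446, giving 7n² − 5n − 8892 = 0.
So n = (5 + 499) / 14 = 504/14 = 36.
Check: 36·(7·36 − 5)/2 = 4446. ✓

36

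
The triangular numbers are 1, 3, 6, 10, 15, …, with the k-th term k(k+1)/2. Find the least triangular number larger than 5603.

Solve n(n+1)/2 > 5603 for integer n.
The largest n with value ≤ 5603 is 105 (since 5565 ≤ 5603 < 5671), so the first above is n = 106, value 5671.

5671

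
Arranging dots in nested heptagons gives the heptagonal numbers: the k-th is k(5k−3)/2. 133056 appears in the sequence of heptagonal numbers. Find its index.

Set n(5n−3)/2 = 133056, giving 5n² − 3n − 266112 = 0.
The discriminant is 9 + 40·133056 = 5322249, and √5322249 = 2307.
So n = (3 + 2307) / 10 = 2310/10 = 231.

231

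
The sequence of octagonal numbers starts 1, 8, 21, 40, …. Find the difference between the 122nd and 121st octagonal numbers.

727

Consecutive octagonal numbers differ by 6n − 5: here 6·122 − 5 = 727.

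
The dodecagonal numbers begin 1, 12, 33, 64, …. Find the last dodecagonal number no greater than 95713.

94668

Solve n(5n−4) ≤ 95713 for integer n.
n = 138 gives 94668 ≤ 95713, while n = 139 gives 96049 > 95713; so the answer is 94668.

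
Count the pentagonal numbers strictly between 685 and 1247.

7

The n-th pentagonal number is n(3n−1)/2.
Smallest index with value > 685: n = 22 (giving 715).
Largest index with value < 1247: n = 28 (giving 1162).
Indices 22 through 28: 7 terms.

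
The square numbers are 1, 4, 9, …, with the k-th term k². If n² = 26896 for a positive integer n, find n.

We need n² = 26896, so n = √26896 = 164.

164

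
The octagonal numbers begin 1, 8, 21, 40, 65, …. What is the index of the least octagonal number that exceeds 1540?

23

Solve n(3n−2) > 1540 for integer n.
The largest n with value ≤ 1540 is 22 (since 1408 ≤ 1540 < 1541), so the first above is n = 23, value 1541.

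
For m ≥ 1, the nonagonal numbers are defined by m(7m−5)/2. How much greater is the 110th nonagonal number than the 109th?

Consecutive nonagonal numbers differ by 7n − 6: here 7·110 − 6 = 764.

764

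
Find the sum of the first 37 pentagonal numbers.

Σ i(3i−1)/2 = (3Σi² − Σi) / 2 over i = 1..37.
Σi = 703 and Σi² = 17575.
(3·17575 − 1·703) / 2 = 52022/2 = 26011.

26011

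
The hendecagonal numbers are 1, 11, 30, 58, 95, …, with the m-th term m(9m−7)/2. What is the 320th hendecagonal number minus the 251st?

177054

320·(9·320 − 7)/2 = 459680 and 251·(9·251 − 7)/2 = 282626.
Difference: 459680 − 282626 = 177054.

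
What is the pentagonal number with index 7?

The 7th pentagonal number is n(3n−1)/2 with n = 7.
7·(3·7 − 1)/2 = 7·20/2 = 7·10 = 70.

70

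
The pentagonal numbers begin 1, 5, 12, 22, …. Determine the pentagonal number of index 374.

209627

The 374th pentagonal number is n(3n−1)/2 with n = 374.
374·(3·374 − 1)/2 = 374·1121/2 = 209627.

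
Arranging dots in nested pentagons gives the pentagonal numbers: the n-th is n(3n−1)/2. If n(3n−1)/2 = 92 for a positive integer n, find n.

Set n(3n−1)/2 = 92, giving 3n² − n − 184 = 0.
So n = (1 + 47) / 6 = 48/6 = 8.

8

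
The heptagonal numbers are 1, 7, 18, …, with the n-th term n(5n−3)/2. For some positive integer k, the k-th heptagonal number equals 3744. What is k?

Set n(5n−3)/2 = 3744, giving 5n² − 3n − 7488 = 0.
The discriminant is 9 + 40·3744 = 149769, and √149769 = 387.
So n = (3 + 387) / 10 = 390/10 = 39.

39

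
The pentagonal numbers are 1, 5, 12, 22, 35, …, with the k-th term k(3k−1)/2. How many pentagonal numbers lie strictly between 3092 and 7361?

The n-th pentagonal number is n(3n−1)/2.
Smallest index with value > 3092: n = 46 (giving 3151).
Largest index with value < 7361: n = 70 (giving 7315).
Indices 46 through 70: 25 terms.

25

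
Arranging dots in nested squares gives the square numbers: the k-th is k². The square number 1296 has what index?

We need n² = 1296, so n = √1296 = 36.
Check: 36² = 1296. ✓

36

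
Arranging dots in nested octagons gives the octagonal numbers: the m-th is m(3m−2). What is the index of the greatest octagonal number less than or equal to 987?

Solve n(3n−2) ≤ 987 for integer n.
n = 18 gives 936 ≤ 987, while n = 19 gives 1045 > 987; so the answer is index 18.

18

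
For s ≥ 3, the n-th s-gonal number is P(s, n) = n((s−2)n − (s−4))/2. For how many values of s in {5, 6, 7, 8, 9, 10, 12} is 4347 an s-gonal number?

s = 5: P(5, 54) = 4347. ✓
s = 6: P(6, 46) = 4186 and P(6, 47) = 4371; 4347 is not s-gonal.
s = 7: P(7, 42) = 4347. ✓
s = 8: P(8, 38) = 4256 and P(8, 39) = 4485; 4347 is not s-gonal.
s = 9: P(9, 35) = 4200 and P(9, 36) = 4446; 4347 is not s-gonal.
s = 10: P(10, 33) = 4257 and P(10, 34) = 4522; 4347 is not s-gonal.
s = 12: P(12, 29) = 4089 and P(12, 30) = 4380; 4347 is not s-gonal.
Hits: s ∈ {5, 7} → 2.

2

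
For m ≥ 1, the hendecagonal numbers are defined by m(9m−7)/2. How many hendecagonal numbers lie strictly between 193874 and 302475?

52

The n-th hendecagonal number is n(9n−7)/2.
Smallest index with value > 193874: n = 208 (giving 193960).
Largest index with value < 302475: n = 259 (giving 300958).
Indices 208 through 259: 52 terms.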